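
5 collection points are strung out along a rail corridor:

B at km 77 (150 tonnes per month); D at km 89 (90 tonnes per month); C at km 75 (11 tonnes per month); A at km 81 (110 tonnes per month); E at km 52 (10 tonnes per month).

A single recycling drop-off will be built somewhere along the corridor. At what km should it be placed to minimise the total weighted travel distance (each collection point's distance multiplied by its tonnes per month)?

x = 81

For a sum of weighted absolute distances on a line, the optimum is the weighted median (not the mean). Total weight W = 371; half-weight = 185.5.
Sort by position and accumulate weight:
  km 52 (E, w=10) → cum 10
  km 75 (C, w=11) → cum 21
  km 77 (B, w=150) → cum 171
  km 81 (A, w=110) → cum 281  ≥ 185.5 → median here
  km 89 (D, w=90) → cum 371
Optimal location: km 81.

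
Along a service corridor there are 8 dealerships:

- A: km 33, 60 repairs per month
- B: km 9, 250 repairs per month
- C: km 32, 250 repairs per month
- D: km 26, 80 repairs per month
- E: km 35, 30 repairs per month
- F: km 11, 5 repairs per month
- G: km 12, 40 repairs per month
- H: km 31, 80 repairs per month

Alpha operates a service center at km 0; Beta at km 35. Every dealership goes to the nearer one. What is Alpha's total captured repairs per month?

The indifferent point is the midpoint (0+35)/2 = 17.5; dealerships left of it (closer to Alpha at 0) go to Alpha, those right go to Beta.
  B at 9 (w=250) → Alpha
  F at 11 (w=5) → Alpha
  G at 12 (w=40) → Alpha
  D at 26 (w=80) → Beta
  H at 31 (w=80) → Beta
  C at 32 (w=250) → Beta
  A at 33 (w=60) → Beta
  E at 35 (w=30) → Beta
Alpha captures 295; Beta captures 500.

295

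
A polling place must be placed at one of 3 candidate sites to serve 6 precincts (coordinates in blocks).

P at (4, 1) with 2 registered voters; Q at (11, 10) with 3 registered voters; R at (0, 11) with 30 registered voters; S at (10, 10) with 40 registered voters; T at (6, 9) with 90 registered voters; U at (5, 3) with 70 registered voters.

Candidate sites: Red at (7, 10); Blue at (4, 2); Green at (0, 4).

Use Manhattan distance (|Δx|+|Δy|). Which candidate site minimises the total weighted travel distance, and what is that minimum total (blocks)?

Total weighted distance at each candidate:
  Red (7, 10): total = 1206
  Blue (4, 2): total = 1947
  Green (0, 4): total = 2325
Minimum is at Red with total 1206 blocks.

Red, total 1206 blocks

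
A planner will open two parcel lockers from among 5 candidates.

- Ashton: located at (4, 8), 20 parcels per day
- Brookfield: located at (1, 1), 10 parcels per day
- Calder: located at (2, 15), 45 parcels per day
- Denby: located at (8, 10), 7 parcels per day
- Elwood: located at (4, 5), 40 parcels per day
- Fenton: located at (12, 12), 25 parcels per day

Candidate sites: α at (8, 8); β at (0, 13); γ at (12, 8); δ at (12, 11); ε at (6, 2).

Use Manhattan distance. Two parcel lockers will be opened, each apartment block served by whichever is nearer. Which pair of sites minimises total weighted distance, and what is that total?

{α, β}, total 884

Evaluate every pair (each demand assigned to the nearer of the two):
  {α, β}: total = 884
  {β, ε}: total = 995
  {β, δ}: total = 1030
  {β, γ}: total = 1052
  {δ, ε}: total = 1110
  {α, δ}: total = 1124
  {α, ε}: total = 1139
  {α, γ}: total = 1199
  {γ, ε}: total = 1327
  {γ, δ}: total = 1470
Best pair: {α, β} with total 884.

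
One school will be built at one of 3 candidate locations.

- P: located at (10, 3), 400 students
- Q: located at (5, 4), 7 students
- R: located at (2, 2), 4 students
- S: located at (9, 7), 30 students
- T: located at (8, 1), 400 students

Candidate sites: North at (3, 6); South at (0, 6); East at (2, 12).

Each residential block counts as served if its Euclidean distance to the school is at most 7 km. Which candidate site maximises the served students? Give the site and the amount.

North, covering 41

Coverage radius r = 7 km; a point is covered iff (Δx)²+(Δy)² ≤ 7² = 49.
  North (3, 6): covers {Q, R, S} → 41
  South (0, 6): covers {Q, R} → 11
  East (2, 12): covers {none} → 0
Maximum coverage at North: 41 students.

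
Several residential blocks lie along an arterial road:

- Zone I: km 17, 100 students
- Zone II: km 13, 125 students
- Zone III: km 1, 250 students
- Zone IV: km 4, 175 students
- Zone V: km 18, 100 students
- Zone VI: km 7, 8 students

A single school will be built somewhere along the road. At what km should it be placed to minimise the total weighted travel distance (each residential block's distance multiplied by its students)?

x = 4

For a sum of weighted absolute distances on a line, the optimum is the weighted median (not the mean). Total weight W = 758; half-weight = 379.
Sort by position and accumulate weight:
  km 1 (Zone III, w=250) → cum 250
  km 4 (Zone IV, w=175) → cum 425  ≥ 379 → median here
  km 7 (Zone VI, w=8) → cum 433
  km 13 (Zone II, w=125) → cum 558
  km 17 (Zone I, w=100) → cum 658
  km 18 (Zone V, w=100) → cum 758
Optimal location: km 4.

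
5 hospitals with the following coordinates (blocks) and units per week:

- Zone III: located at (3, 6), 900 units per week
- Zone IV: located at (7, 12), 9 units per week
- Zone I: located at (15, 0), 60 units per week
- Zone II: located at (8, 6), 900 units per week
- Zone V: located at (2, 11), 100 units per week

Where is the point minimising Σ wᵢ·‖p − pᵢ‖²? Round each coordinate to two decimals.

The minimiser of Σwᵢ‖p−pᵢ‖² is the weighted centroid p* = (Σwᵢpᵢ)/(Σwᵢ).
Σwᵢ = 1969.
Σwᵢxᵢ = 900·3 + 9·7 + 60·15 + 900·8 + 100·2 = 11063.
Σwᵢyᵢ = 900·6 + 9·12 + 60·0 + 900·6 + 100·11 = 12008.
x* = 11063/1969 = 5.62, y* = 12008/1969 = 6.10.

(5.62, 6.10)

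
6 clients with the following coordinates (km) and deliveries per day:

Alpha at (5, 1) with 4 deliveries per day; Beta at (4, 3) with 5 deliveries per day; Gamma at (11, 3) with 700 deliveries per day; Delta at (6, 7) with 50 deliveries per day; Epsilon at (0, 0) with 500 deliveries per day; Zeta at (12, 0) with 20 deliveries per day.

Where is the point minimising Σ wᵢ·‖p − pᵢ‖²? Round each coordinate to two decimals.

The minimiser of Σwᵢ‖p−pᵢ‖² is the weighted centroid p* = (Σwᵢpᵢ)/(Σwᵢ).
Σwᵢ = 1279.
Σwᵢxᵢ = 4·5 + 5·4 + 700·11 + 50·6 + 500·0 + 20·12 = 8280.
Σwᵢyᵢ = 4·1 + 5·3 + 700·3 + 50·7 + 500·0 + 20·0 = 2469.
x* = 8280/1279 = 6.47, y* = 2469/1279 = 1.93.

(6.47, 1.93)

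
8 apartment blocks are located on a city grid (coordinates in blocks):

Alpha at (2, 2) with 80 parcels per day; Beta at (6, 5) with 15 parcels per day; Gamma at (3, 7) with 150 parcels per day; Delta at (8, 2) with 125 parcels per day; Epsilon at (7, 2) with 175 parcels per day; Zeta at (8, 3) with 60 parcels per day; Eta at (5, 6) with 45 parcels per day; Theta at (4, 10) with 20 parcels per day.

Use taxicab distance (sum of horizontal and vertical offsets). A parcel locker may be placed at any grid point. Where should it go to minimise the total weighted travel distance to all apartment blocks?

(7, 2)

Manhattan distance separates: Σwᵢ(|x−xᵢ|+|y−yᵢ|) = Σwᵢ|x−xᵢ| + Σwᵢ|y−yᵢ|, so x and y are optimised independently as 1-D weighted medians.
Total weight W = 670; half = 335.
x-coordinate, sorted with cumulative weight:
  x=2 (Alpha, w=80) cum 80
  x=3 (Gamma, w=150) cum 230
  x=4 (Theta, w=20) cum 250
  x=5 (Eta, w=45) cum 295
  x=6 (Beta, w=15) cum 310
  x=7 (Epsilon, w=175) cum 485  ← median
  x=8 (Delta, w=125) cum 610
  x=8 (Zeta, w=60) cum 670
⇒ x* = 7
y-coordinate, sorted with cumulative weight:
  y=2 (Alpha, w=80) cum 80
  y=2 (Delta, w=125) cum 205
  y=2 (Epsilon, w=175) cum 380  ← median
  y=3 (Zeta, w=60) cum 440
  y=5 (Beta, w=15) cum 455
  y=6 (Eta, w=45) cum 500
  y=7 (Gamma, w=150) cum 650
  y=10 (Theta, w=20) cum 670
⇒ y* = 2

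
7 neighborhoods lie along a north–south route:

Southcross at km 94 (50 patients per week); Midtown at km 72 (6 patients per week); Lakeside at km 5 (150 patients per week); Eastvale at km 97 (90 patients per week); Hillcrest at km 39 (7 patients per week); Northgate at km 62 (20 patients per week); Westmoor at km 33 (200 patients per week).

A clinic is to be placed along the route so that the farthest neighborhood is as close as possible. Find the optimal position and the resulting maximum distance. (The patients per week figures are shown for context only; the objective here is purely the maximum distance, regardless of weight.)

The 1-center on a line is the midpoint of the two extreme points: leftmost at 5, rightmost at 97.
Optimal location = (5 + 97)/2 = 51; maximum distance = (97 − 5)/2 = 46.

location 51, max distance 46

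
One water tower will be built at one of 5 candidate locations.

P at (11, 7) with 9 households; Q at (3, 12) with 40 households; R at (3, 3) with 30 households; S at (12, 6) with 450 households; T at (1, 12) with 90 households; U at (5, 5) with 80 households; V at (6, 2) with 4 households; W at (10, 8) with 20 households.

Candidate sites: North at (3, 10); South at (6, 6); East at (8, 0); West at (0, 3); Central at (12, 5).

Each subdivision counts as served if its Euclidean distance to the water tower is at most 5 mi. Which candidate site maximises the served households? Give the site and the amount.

Central, covering 479

Coverage radius r = 5 mi; a point is covered iff (Δx)²+(Δy)² ≤ 5² = 25.
  North (3, 10): covers {Q, T} → 130
  South (6, 6): covers {R, U, V, W} → 134
  East (8, 0): covers {V} → 4
  West (0, 3): covers {R} → 30
  Central (12, 5): covers {P, S, W} → 479
Maximum coverage at Central: 479 households.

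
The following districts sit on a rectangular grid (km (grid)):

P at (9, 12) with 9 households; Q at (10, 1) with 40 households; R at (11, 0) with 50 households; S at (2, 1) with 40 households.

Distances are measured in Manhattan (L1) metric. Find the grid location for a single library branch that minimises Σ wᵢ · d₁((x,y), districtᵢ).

Manhattan distance separates: Σwᵢ(|x−xᵢ|+|y−yᵢ|) = Σwᵢ|x−xᵢ| + Σwᵢ|y−yᵢ|, so x and y are optimised independently as 1-D weighted medians.
Total weight W = 139; half = 69.5.
x-coordinate, sorted with cumulative weight:
  x=2 (S, w=40) cum 40
  x=9 (P, w=9) cum 49
  x=10 (Q, w=40) cum 89  ← median
  x=11 (R, w=50) cum 139
⇒ x* = 10
y-coordinate, sorted with cumulative weight:
  y=0 (R, w=50) cum 50
  y=1 (Q, w=40) cum 90  ← median
  y=1 (S, w=40) cum 130
  y=12 (P, w=9) cum 139
⇒ y* = 1

(10, 1)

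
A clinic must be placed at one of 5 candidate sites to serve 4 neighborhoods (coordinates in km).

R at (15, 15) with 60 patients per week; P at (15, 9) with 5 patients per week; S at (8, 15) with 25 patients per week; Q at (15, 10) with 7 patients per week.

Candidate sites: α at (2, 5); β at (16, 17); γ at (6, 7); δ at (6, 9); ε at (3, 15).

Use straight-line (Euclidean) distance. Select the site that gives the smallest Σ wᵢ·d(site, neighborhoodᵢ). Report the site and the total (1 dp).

β, total 430.1 km

Total weighted distance at each candidate:
  α (2, 5): total = 1441.1
  β (16, 17): total = 430.1
  γ (6, 7): total = 1041.2
  δ (6, 9): total = 915.5
  ε (3, 15): total = 1003.1
Minimum is at β with total 430.1 km.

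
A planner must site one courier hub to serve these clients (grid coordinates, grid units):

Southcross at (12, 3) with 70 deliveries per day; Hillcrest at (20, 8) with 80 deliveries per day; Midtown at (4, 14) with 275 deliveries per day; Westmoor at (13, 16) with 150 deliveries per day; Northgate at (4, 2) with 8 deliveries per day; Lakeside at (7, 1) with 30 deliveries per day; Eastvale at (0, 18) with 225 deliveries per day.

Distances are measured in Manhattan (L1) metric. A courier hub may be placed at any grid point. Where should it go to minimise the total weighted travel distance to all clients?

Manhattan distance separates: Σwᵢ(|x−xᵢ|+|y−yᵢ|) = Σwᵢ|x−xᵢ| + Σwᵢ|y−yᵢ|, so x and y are optimised independently as 1-D weighted medians.
Total weight W = 838; half = 419.
x-coordinate, sorted with cumulative weight:
  x=0 (Eastvale, w=225) cum 225
  x=4 (Midtown, w=275) cum 500  ← median
  x=4 (Northgate, w=8) cum 508
  x=7 (Lakeside, w=30) cum 538
  x=12 (Southcross, w=70) cum 608
  x=13 (Westmoor, w=150) cum 758
  x=20 (Hillcrest, w=80) cum 838
⇒ x* = 4
y-coordinate, sorted with cumulative weight:
  y=1 (Lakeside, w=30) cum 30
  y=2 (Northgate, w=8) cum 38
  y=3 (Southcross, w=70) cum 108
  y=8 (Hillcrest, w=80) cum 188
  y=14 (Midtown, w=275) cum 463  ← median
  y=16 (Westmoor, w=150) cum 613
  y=18 (Eastvale, w=225) cum 838
⇒ y* = 14

(4, 14)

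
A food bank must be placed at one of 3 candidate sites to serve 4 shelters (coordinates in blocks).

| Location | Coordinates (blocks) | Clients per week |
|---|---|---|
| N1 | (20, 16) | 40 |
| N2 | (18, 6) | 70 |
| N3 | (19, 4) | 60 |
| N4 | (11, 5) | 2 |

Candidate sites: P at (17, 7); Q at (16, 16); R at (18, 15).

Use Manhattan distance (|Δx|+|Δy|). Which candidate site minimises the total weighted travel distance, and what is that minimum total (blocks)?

P, total 936 blocks

Total weighted distance at each candidate:
  P (17, 7): total = 936
  Q (16, 16): total = 1932
  R (18, 15): total = 1504
Minimum is at P with total 936 blocks.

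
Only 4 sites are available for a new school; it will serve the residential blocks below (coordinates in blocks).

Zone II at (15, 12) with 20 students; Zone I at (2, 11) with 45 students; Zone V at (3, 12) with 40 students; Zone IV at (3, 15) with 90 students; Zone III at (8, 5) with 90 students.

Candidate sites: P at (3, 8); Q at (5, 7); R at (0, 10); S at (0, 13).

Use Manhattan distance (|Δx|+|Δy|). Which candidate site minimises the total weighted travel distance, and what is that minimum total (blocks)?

Total weighted distance at each candidate:
  P (3, 8): total = 2010
  Q (5, 7): total = 2245
  R (0, 10): total = 2565
  S (0, 13): total = 2550
Minimum is at P with total 2010 blocks.

P, total 2010 blocks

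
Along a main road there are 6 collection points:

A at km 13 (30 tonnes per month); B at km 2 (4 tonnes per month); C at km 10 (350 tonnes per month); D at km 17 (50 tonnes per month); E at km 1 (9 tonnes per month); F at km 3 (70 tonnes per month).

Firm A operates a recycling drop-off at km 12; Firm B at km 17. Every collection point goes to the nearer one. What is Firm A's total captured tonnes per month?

The indifferent point is the midpoint (12+17)/2 = 14.5; collection points left of it (closer to Firm A at 12) go to Firm A, those right go to Firm B.
  E at 1 (w=9) → Firm A
  B at 2 (w=4) → Firm A
  F at 3 (w=70) → Firm A
  C at 10 (w=350) → Firm A
  A at 13 (w=30) → Firm A
  D at 17 (w=50) → Firm B
Firm A captures 463; Firm B captures 50.

463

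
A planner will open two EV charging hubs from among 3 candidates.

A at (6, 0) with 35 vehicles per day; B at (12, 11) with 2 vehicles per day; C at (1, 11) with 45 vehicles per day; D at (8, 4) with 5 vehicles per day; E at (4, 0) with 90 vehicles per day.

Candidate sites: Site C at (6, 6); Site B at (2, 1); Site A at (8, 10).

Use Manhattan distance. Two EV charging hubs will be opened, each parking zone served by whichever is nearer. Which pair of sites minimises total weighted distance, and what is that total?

Evaluate every pair (each demand assigned to the nearer of the two):
  {Site B, Site A}: total = 845
  {Site C, Site B}: total = 937
  {Site C, Site A}: total = 1320
Best pair: {Site B, Site A} with total 845.

{Site B, Site A}, total 845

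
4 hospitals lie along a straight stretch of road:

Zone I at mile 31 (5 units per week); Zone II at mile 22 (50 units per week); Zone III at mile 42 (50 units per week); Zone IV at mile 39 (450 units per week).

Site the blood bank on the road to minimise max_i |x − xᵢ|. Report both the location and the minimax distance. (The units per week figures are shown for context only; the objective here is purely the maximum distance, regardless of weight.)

The 1-center on a line is the midpoint of the two extreme points: leftmost at 22, rightmost at 42.
Optimal location = (22 + 42)/2 = 32; maximum distance = (42 − 22)/2 = 10.

location 32, max distance 10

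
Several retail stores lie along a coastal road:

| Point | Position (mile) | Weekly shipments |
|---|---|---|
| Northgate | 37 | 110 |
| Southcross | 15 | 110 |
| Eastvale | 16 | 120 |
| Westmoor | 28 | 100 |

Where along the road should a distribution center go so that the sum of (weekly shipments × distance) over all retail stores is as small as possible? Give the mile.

x = 16

For a sum of weighted absolute distances on a line, the optimum is the weighted median (not the mean). Total weight W = 440; half-weight = 220.
Sort by position and accumulate weight:
  mile 15 (Southcross, w=110) → cum 110
  mile 16 (Eastvale, w=120) → cum 230  ≥ 220 → median here
  mile 28 (Westmoor, w=100) → cum 330
  mile 37 (Northgate, w=110) → cum 440
Optimal location: mile 16.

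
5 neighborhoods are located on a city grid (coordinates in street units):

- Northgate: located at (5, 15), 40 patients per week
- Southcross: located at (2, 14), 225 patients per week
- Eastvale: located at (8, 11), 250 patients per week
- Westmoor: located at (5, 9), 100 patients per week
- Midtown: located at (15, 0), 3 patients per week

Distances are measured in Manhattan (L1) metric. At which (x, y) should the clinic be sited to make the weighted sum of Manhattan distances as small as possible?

(5, 11)

Manhattan distance separates: Σwᵢ(|x−xᵢ|+|y−yᵢ|) = Σwᵢ|x−xᵢ| + Σwᵢ|y−yᵢ|, so x and y are optimised independently as 1-D weighted medians.
Total weight W = 618; half = 309.
x-coordinate, sorted with cumulative weight:
  x=2 (Southcross, w=225) cum 225
  x=5 (Northgate, w=40) cum 265
  x=5 (Westmoor, w=100) cum 365  ← median
  x=8 (Eastvale, w=250) cum 615
  x=15 (Midtown, w=3) cum 618
⇒ x* = 5
y-coordinate, sorted with cumulative weight:
  y=0 (Midtown, w=3) cum 3
  y=9 (Westmoor, w=100) cum 103
  y=11 (Eastvale, w=250) cum 353  ← median
  y=14 (Southcross, w=225) cum 578
  y=15 (Northgate, w=40) cum 618
⇒ y* = 11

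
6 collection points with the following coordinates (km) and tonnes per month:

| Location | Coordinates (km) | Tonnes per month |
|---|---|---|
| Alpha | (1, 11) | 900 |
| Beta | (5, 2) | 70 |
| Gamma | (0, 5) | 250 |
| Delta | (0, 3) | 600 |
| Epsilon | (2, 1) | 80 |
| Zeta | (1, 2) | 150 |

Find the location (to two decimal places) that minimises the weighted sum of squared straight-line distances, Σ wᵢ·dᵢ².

(0.76, 6.57)

The minimiser of Σwᵢ‖p−pᵢ‖² is the weighted centroid p* = (Σwᵢpᵢ)/(Σwᵢ).
Σwᵢ = 2050.
Σwᵢxᵢ = 900·1 + 70·5 + 250·0 + 600·0 + 80·2 + 150·1 = 1560.
Σwᵢyᵢ = 900·11 + 70·2 + 250·5 + 600·3 + 80·1 + 150·2 = 13470.
x* = 1560/2050 = 0.76, y* = 13470/2050 = 6.57.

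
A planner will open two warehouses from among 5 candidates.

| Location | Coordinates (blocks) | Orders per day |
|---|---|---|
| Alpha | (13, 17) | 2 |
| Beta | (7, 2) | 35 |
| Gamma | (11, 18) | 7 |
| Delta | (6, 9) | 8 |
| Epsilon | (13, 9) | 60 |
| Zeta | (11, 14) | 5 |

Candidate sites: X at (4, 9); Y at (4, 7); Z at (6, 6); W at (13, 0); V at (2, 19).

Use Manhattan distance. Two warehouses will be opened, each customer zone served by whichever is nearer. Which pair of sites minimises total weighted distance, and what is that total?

{X, Z}, total 937

Evaluate every pair (each demand assigned to the nearer of the two):
  {X, Z}: total = 937
  {Z, W}: total = 957
  {Z, V}: total = 960
  {Y, Z}: total = 1019
  {X, Y}: total = 1042
  {X, W}: total = 1042
  {X, V}: total = 1062
  {Y, W}: total = 1082
  {W, V}: total = 1098
  {Y, V}: total = 1138
Best pair: {X, Z} with total 937.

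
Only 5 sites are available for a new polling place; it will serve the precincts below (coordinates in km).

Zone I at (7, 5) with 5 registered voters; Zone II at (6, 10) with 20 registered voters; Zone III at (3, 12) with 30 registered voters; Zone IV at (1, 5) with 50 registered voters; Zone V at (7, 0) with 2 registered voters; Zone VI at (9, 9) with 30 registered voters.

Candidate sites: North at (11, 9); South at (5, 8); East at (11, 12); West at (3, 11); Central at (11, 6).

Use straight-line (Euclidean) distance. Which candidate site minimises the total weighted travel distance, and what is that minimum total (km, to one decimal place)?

South, total 587.1 km

Total weighted distance at each candidate:
  North (11, 9): total = 1004.8
  South (5, 8): total = 587.1
  East (11, 12): total = 1131.8
  West (3, 11): total = 658.7
  Central (11, 6): total = 1073.8
Minimum is at South with total 587.1 km.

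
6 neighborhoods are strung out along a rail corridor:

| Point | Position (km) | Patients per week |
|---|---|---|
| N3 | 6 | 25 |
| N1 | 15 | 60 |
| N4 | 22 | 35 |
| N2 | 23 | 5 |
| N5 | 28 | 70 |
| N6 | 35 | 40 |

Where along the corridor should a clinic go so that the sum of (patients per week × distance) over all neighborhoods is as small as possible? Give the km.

x = 22

For a sum of weighted absolute distances on a line, the optimum is the weighted median (not the mean). Total weight W = 235; half-weight = 117.5.
Sort by position and accumulate weight:
  km 6 (N3, w=25) → cum 25
  km 15 (N1, w=60) → cum 85
  km 22 (N4, w=35) → cum 120  ≥ 117.5 → median here
  km 23 (N2, w=5) → cum 125
  km 28 (N5, w=70) → cum 195
  km 35 (N6, w=40) → cum 235
Optimal location: km 22.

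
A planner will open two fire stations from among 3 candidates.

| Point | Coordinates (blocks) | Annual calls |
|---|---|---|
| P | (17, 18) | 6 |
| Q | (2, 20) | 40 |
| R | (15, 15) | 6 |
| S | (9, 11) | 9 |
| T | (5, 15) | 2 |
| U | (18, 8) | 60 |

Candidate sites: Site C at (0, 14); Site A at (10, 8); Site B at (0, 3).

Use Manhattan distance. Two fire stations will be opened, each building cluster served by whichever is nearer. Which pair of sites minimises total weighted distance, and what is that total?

Evaluate every pair (each demand assigned to the nearer of the two):
  {Site C, Site A}: total = 1022
  {Site A, Site B}: total = 1474
  {Site C, Site B}: total = 2042
Best pair: {Site C, Site A} with total 1022.

{Site C, Site A}, total 1022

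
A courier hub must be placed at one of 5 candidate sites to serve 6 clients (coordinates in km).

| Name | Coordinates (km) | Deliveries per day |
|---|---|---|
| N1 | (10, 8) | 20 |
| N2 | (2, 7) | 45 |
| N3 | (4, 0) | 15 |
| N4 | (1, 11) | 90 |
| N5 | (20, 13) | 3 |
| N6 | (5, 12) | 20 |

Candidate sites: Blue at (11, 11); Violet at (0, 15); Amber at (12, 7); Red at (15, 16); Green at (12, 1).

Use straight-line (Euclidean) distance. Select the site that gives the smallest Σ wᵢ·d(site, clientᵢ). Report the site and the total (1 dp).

Total weighted distance at each candidate:
  Blue (11, 11): total = 1751.3
  Violet (0, 15): total = 1396.1
  Amber (12, 7): total = 1909.6
  Red (15, 16): total = 2762.3
  Green (12, 1): total = 2433.3
Minimum is at Violet with total 1396.1 km.

Violet, total 1396.1 km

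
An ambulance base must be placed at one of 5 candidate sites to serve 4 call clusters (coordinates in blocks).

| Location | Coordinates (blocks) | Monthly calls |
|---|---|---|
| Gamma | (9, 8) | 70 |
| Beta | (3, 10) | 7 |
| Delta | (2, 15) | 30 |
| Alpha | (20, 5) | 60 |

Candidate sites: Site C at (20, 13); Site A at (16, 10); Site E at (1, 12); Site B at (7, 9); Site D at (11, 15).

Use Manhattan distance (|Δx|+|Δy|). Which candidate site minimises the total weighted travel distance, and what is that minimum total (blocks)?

Site B, total 1595 blocks

Total weighted distance at each candidate:
  Site C (20, 13): total = 2340
  Site A (16, 10): total = 1831
  Site E (1, 12): total = 2548
  Site B (7, 9): total = 1595
  Site D (11, 15): total = 2131
Minimum is at Site B with total 1595 blocks.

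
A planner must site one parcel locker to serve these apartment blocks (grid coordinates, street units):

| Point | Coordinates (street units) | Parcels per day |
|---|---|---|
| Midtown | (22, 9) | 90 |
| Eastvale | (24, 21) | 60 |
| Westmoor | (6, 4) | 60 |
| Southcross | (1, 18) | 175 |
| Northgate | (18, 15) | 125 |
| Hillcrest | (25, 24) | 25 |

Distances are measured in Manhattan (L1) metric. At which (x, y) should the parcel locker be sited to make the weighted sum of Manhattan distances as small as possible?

(18, 15)

Manhattan distance separates: Σwᵢ(|x−xᵢ|+|y−yᵢ|) = Σwᵢ|x−xᵢ| + Σwᵢ|y−yᵢ|, so x and y are optimised independently as 1-D weighted medians.
Total weight W = 535; half = 267.5.
x-coordinate, sorted with cumulative weight:
  x=1 (Southcross, w=175) cum 175
  x=6 (Westmoor, w=60) cum 235
  x=18 (Northgate, w=125) cum 360  ← median
  x=22 (Midtown, w=90) cum 450
  x=24 (Eastvale, w=60) cum 510
  x=25 (Hillcrest, w=25) cum 535
⇒ x* = 18
y-coordinate, sorted with cumulative weight:
  y=4 (Westmoor, w=60) cum 60
  y=9 (Midtown, w=90) cum 150
  y=15 (Northgate, w=125) cum 275  ← median
  y=18 (Southcross, w=175) cum 450
  y=21 (Eastvale, w=60) cum 510
  y=24 (Hillcrest, w=25) cum 535
⇒ y* = 15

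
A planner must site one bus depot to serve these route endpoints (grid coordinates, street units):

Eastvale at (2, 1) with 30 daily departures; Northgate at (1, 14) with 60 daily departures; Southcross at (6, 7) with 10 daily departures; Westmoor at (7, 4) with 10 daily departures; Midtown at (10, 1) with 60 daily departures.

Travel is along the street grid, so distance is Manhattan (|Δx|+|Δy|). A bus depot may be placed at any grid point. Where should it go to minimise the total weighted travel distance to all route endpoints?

(2, 1)

Manhattan distance separates: Σwᵢ(|x−xᵢ|+|y−yᵢ|) = Σwᵢ|x−xᵢ| + Σwᵢ|y−yᵢ|, so x and y are optimised independently as 1-D weighted medians.
Total weight W = 170; half = 85.
x-coordinate, sorted with cumulative weight:
  x=1 (Northgate, w=60) cum 60
  x=2 (Eastvale, w=30) cum 90  ← median
  x=6 (Southcross, w=10) cum 100
  x=7 (Westmoor, w=10) cum 110
  x=10 (Midtown, w=60) cum 170
⇒ x* = 2
y-coordinate, sorted with cumulative weight:
  y=1 (Eastvale, w=30) cum 30
  y=1 (Midtown, w=60) cum 90  ← median
  y=4 (Westmoor, w=10) cum 100
  y=7 (Southcross, w=10) cum 110
  y=14 (Northgate, w=60) cum 170
⇒ y* = 1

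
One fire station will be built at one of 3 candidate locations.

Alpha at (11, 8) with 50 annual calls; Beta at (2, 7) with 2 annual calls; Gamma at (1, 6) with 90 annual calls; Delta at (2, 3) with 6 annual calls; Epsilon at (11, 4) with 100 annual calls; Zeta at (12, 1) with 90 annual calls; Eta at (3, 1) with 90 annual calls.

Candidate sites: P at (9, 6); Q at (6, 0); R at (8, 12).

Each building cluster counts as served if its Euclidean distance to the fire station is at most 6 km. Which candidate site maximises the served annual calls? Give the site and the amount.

P, covering 240

Coverage radius r = 6 km; a point is covered iff (Δx)²+(Δy)² ≤ 6² = 36.
  P (9, 6): covers {Alpha, Epsilon, Zeta} → 240
  Q (6, 0): covers {Delta, Eta} → 96
  R (8, 12): covers {Alpha} → 50
Maximum coverage at P: 240 annual calls.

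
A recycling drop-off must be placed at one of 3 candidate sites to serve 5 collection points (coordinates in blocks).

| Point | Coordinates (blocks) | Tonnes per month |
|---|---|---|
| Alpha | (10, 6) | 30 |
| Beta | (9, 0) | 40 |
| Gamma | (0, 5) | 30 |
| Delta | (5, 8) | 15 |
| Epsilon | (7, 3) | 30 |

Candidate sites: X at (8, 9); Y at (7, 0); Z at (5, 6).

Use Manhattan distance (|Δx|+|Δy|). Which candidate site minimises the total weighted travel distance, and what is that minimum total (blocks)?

Total weighted distance at each candidate:
  X (8, 9): total = 1180
  Y (7, 0): total = 950
  Z (5, 6): total = 910
Minimum is at Z with total 910 blocks.

Z, total 910 blocks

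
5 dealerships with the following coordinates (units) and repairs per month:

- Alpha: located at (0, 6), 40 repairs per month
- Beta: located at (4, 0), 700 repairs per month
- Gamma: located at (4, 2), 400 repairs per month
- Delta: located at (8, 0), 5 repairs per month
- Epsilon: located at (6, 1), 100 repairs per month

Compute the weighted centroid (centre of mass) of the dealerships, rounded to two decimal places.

The minimiser of Σwᵢ‖p−pᵢ‖² is the weighted centroid p* = (Σwᵢpᵢ)/(Σwᵢ).
Σwᵢ = 1245.
Σwᵢxᵢ = 40·0 + 700·4 + 400·4 + 5·8 + 100·6 = 5040.
Σwᵢyᵢ = 40·6 + 700·0 + 400·2 + 5·0 + 100·1 = 1140.
x* = 5040/1245 = 4.05, y* = 1140/1245 = 0.92.

(4.05, 0.92)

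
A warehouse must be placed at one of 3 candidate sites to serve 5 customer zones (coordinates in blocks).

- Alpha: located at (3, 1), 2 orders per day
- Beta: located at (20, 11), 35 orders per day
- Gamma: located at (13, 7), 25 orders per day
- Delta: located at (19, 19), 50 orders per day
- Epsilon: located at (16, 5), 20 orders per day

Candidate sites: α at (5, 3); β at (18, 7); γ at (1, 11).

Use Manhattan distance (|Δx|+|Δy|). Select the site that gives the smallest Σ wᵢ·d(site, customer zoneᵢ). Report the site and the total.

β, total 1107 blocks

Total weighted distance at each candidate:
  α (5, 3): total = 2873
  β (18, 7): total = 1107
  γ (1, 11): total = 2809
Minimum is at β with total 1107 blocks.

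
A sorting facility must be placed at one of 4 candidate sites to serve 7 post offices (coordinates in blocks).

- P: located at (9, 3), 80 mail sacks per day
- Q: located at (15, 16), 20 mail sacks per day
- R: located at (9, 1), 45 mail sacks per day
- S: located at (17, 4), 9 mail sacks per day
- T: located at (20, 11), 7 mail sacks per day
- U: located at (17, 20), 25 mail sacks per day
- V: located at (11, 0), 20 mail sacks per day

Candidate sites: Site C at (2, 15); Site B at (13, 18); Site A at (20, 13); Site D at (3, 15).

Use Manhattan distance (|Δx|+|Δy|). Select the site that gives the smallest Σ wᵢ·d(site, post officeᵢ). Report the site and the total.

Site B, total 3355 blocks

Total weighted distance at each candidate:
  Site C (2, 15): total = 4113
  Site B (13, 18): total = 3355
  Site A (20, 13): total = 3687
  Site D (3, 15): total = 3907
Minimum is at Site B with total 3355 blocks.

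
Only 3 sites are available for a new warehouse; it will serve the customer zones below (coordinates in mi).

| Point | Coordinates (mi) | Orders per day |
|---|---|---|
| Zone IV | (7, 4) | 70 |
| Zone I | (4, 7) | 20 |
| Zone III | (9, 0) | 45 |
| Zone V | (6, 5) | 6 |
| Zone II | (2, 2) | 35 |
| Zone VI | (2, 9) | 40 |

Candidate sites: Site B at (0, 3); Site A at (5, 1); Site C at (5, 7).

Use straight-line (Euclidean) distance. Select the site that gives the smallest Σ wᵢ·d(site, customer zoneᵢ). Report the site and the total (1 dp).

Site C, total 996.9 mi

Total weighted distance at each candidate:
  Site B (0, 3): total = 1404.2
  Site A (5, 1): total = 1036.8
  Site C (5, 7): total = 996.9
Minimum is at Site C with total 996.9 mi.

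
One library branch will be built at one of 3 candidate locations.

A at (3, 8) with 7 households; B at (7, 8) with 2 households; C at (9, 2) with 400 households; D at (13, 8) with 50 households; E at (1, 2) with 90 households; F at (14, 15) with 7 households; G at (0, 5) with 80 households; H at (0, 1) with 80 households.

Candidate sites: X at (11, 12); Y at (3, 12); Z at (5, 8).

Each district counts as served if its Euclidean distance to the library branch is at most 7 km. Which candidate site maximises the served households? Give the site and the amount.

Z, covering 89

Coverage radius r = 7 km; a point is covered iff (Δx)²+(Δy)² ≤ 7² = 49.
  X (11, 12): covers {B, D, F} → 59
  Y (3, 12): covers {A, B} → 9
  Z (5, 8): covers {A, B, G} → 89
Maximum coverage at Z: 89 households.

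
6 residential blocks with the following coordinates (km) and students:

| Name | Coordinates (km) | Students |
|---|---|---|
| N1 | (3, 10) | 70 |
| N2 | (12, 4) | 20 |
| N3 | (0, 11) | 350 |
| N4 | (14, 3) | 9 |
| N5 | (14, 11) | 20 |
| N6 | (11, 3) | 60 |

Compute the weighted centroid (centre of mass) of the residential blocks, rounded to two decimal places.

The minimiser of Σwᵢ‖p−pᵢ‖² is the weighted centroid p* = (Σwᵢpᵢ)/(Σwᵢ).
Σwᵢ = 529.
Σwᵢxᵢ = 70·3 + 20·12 + 350·0 + 9·14 + 20·14 + 60·11 = 1516.
Σwᵢyᵢ = 70·10 + 20·4 + 350·11 + 9·3 + 20·11 + 60·3 = 5057.
x* = 1516/529 = 2.87, y* = 5057/529 = 9.56.

(2.87, 9.56)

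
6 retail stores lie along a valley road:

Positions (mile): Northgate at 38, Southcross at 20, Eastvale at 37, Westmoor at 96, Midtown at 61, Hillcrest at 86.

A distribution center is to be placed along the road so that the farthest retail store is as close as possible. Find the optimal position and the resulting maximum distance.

location 58, max distance 38

The 1-center on a line is the midpoint of the two extreme points: leftmost at 20, rightmost at 96.
Optimal location = (20 + 96)/2 = 58; maximum distance = (96 − 20)/2 = 38.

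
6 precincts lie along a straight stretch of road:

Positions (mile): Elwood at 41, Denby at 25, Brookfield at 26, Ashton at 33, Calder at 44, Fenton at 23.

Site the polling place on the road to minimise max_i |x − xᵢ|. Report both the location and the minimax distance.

location 33.5, max distance 10.5

The 1-center on a line is the midpoint of the two extreme points: leftmost at 23, rightmost at 44.
Optimal location = (23 + 44)/2 = 33.5; maximum distance = (44 − 23)/2 = 10.5.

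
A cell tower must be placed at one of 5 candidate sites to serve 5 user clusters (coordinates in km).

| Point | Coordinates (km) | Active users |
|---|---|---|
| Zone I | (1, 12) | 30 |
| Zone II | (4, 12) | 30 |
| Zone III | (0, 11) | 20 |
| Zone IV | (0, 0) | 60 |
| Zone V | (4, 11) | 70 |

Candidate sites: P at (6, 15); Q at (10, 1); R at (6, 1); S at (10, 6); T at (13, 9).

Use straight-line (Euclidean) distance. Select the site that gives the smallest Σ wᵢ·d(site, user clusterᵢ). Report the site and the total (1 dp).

P, total 1709.7 km

Total weighted distance at each candidate:
  P (6, 15): total = 1709.7
  Q (10, 1): total = 2504.4
  R (6, 1): total = 2010.0
  S (10, 6): total = 2049.1
  T (13, 9): total = 2512.8
Minimum is at P with total 1709.7 km.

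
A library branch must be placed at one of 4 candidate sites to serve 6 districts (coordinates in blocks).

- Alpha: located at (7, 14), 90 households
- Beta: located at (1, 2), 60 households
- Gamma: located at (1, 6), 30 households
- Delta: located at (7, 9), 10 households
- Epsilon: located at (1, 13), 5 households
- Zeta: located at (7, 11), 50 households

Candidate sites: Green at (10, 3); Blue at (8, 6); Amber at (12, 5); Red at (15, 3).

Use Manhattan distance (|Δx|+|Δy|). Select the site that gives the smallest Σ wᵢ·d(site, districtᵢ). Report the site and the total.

Blue, total 2090 blocks

Total weighted distance at each candidate:
  Green (10, 3): total = 2955
  Blue (8, 6): total = 2090
  Amber (12, 5): total = 3195
  Red (15, 3): total = 4180
Minimum is at Blue with total 2090 blocks.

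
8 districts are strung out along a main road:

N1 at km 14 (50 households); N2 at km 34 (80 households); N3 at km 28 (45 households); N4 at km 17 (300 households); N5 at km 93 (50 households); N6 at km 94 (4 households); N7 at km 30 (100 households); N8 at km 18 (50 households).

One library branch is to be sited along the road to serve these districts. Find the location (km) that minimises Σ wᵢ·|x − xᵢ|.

For a sum of weighted absolute distances on a line, the optimum is the weighted median (not the mean). Total weight W = 679; half-weight = 339.5.
Sort by position and accumulate weight:
  km 14 (N1, w=50) → cum 50
  km 17 (N4, w=300) → cum 350  ≥ 339.5 → median here
  km 18 (N8, w=50) → cum 400
  km 28 (N3, w=45) → cum 445
  km 30 (N7, w=100) → cum 545
  km 34 (N2, w=80) → cum 625
  km 93 (N5, w=50) → cum 675
  km 94 (N6, w=4) → cum 679
Optimal location: km 17.

x = 17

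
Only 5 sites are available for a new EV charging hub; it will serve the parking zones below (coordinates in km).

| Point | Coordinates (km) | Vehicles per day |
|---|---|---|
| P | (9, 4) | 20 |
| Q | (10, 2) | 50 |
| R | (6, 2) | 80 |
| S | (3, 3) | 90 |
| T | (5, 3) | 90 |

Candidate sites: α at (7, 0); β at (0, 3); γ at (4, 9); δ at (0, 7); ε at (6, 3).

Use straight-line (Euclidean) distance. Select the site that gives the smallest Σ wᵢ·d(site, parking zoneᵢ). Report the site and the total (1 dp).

ε, total 709.4 km

Total weighted distance at each candidate:
  α (7, 0): total = 1223.1
  β (0, 3): total = 1890.2
  γ (4, 9): total = 2279.7
  δ (0, 7): total = 2399.9
  ε (6, 3): total = 709.4
Minimum is at ε with total 709.4 km.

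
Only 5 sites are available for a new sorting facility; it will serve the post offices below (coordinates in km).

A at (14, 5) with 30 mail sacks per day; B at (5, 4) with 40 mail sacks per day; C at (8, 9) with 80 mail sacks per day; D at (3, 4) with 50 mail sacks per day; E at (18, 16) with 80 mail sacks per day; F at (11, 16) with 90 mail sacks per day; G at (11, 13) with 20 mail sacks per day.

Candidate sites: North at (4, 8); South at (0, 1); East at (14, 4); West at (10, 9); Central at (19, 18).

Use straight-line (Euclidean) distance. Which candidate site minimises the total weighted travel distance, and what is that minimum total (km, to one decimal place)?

Total weighted distance at each candidate:
  North (4, 8): total = 3432.9
  South (0, 1): total = 5661.4
  East (14, 4): total = 3879.7
  West (10, 9): total = 2611.9
  Central (19, 18): total = 4519.6
Minimum is at West with total 2611.9 km.

West, total 2611.9 km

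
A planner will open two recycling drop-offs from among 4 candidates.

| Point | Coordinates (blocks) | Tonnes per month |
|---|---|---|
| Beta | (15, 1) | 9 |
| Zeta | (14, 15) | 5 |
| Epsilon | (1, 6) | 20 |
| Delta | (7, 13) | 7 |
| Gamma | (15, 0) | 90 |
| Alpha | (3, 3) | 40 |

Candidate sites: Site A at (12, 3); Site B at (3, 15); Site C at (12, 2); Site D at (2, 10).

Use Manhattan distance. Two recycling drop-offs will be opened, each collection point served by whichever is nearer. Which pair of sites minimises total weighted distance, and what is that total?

{Site C, Site D}, total 1037

Evaluate every pair (each demand assigned to the nearer of the two):
  {Site C, Site D}: total = 1037
  {Site A, Site D}: total = 1131
  {Site B, Site C}: total = 1203
  {Site A, Site B}: total = 1262
  {Site A, Site C}: total = 1301
  {Site B, Site D}: total = 2785
Best pair: {Site C, Site D} with total 1037.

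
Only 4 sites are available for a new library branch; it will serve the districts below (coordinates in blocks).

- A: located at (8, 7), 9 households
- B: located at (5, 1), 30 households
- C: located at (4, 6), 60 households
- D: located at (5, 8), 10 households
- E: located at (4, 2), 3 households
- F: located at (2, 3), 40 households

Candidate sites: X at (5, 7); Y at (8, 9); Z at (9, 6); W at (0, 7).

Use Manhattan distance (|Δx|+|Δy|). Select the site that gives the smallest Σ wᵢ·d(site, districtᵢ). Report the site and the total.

X, total 635 blocks

Total weighted distance at each candidate:
  X (5, 7): total = 635
  Y (8, 9): total = 1321
  Z (9, 6): total = 1075
  W (0, 7): total = 1029
Minimum is at X with total 635 blocks.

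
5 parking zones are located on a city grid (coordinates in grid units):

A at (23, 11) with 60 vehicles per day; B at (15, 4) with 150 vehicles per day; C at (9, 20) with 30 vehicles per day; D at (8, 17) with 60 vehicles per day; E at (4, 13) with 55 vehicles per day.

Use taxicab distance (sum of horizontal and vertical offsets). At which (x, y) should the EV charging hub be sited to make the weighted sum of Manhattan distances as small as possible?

Manhattan distance separates: Σwᵢ(|x−xᵢ|+|y−yᵢ|) = Σwᵢ|x−xᵢ| + Σwᵢ|y−yᵢ|, so x and y are optimised independently as 1-D weighted medians.
Total weight W = 355; half = 177.5.
x-coordinate, sorted with cumulative weight:
  x=4 (E, w=55) cum 55
  x=8 (D, w=60) cum 115
  x=9 (C, w=30) cum 145
  x=15 (B, w=150) cum 295  ← median
  x=23 (A, w=60) cum 355
⇒ x* = 15
y-coordinate, sorted with cumulative weight:
  y=4 (B, w=150) cum 150
  y=11 (A, w=60) cum 210  ← median
  y=13 (E, w=55) cum 265
  y=17 (D, w=60) cum 325
  y=20 (C, w=30) cum 355
⇒ y* = 11

(15, 11)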